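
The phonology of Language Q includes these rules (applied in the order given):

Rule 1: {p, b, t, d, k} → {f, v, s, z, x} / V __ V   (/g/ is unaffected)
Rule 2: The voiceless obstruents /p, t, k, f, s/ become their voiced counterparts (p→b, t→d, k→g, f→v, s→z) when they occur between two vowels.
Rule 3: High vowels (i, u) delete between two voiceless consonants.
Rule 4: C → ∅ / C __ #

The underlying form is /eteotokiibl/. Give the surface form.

ezeozoxiib

Rule 1 (intervocalic spirantization): /t/ is a stop between vowels /e/ and /e/, so it spirantizes to the fricative [s]. /t/ is a stop between vowels /o/ and /o/, so it spirantizes to the fricative [s]. /k/ is a stop between vowels /o/ and /i/, so it spirantizes to the fricative [x]. /eteotokiibl/ → eseosoxiibl.
Rule 2 (intervocalic voicing): /s/ is a voiceless obstruent between vowels /e/ and /e/, so it voices to [z]. /s/ is a voiceless obstruent between vowels /o/ and /o/, so it voices to [z]. /eseosoxiibl/ → ezeozoxiibl.
Rule 3 (high vowel syncope): no segment meets the environment; /ezeozoxiibl/ is unchanged.
Rule 4 (final cluster simplification): /l/ is the second consonant of a word-final cluster /bl/, so it deletes. /ezeozoxiibl/ → ezeozoxiib.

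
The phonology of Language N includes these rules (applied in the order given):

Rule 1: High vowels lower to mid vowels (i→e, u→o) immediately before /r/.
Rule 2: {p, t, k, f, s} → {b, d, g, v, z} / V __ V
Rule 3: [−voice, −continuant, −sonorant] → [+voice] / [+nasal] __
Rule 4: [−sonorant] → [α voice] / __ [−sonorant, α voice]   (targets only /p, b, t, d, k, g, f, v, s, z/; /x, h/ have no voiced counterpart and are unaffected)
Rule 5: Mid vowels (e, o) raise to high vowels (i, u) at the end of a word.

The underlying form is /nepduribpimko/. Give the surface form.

Rule 1 (pre-rhotic lowering): /u/ is a high vowel immediately before /r/, so it lowers to [o]. /nepduribpimko/ → nepdoribpimko.
Rule 2 (intervocalic voicing): no segment meets the environment; /nepdoribpimko/ is unchanged.
Rule 3 (post-nasal voicing): /k/ is a voiceless stop immediately after the nasal /m/, so it voices to [g]. /nepdoribpimko/ → nepdoribpimgo.
Rule 4 (regressive voicing assimilation): /p/ precedes the voiced obstruent /d/, so it voices to [b] by assimilation. /b/ precedes the voiceless obstruent /p/, so it devoices to [p] by assimilation. /nepdoribpimgo/ → nebdorippimgo.
Rule 5 (final vowel raising): /o/ is a mid vowel in word-final position, so it raises to [u]. /nebdorippimgo/ → nebdorippimgu.

nebdorippimgu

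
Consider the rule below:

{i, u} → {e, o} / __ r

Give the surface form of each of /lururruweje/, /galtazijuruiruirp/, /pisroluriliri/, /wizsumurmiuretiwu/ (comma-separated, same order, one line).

/lururruweje/: /u/ is a high vowel immediately before /r/, so it lowers to [o]. /u/ is a high vowel immediately before /r/, so it lowers to [o]. → [lororruweje].
/galtazijuruiruirp/: /u/ is a high vowel immediately before /r/, so it lowers to [o]. /i/ is a high vowel immediately before /r/, so it lowers to [e]. /i/ is a high vowel immediately before /r/, so it lowers to [e]. → [galtazijorueruerp].
/pisroluriliri/: /u/ is a high vowel immediately before /r/, so it lowers to [o]. /i/ is a high vowel immediately before /r/, so it lowers to [e]. → [pisrolorileri].
/wizsumurmiuretiwu/: /u/ is a high vowel immediately before /r/, so it lowers to [o]. /u/ is a high vowel immediately before /r/, so it lowers to [o]. → [wizsumormioretiwu].

lororruweje, galtazijorueruerp, pisrolorileri, wizsumormioretiwu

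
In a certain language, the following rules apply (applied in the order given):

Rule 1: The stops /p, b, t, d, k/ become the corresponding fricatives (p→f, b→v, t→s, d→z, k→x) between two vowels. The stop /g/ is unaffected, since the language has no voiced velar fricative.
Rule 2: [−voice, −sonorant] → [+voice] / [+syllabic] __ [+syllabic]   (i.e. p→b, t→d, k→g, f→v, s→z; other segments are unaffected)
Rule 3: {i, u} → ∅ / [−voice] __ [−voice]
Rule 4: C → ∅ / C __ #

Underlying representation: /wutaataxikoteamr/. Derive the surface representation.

Rule 1 (intervocalic spirantization): /t/ is a stop between vowels /u/ and /a/, so it spirantizes to the fricative [s]. /t/ is a stop between vowels /a/ and /a/, so it spirantizes to the fricative [s]. /k/ is a stop between vowels /i/ and /o/, so it spirantizes to the fricative [x]. /t/ is a stop between vowels /o/ and /e/, so it spirantizes to the fricative [s]. /wutaataxikoteamr/ → wusaasaxixoseamr.
Rule 2 (intervocalic voicing): /s/ is a voiceless obstruent between vowels /u/ and /a/, so it voices to [z]. /s/ is a voiceless obstruent between vowels /a/ and /a/, so it voices to [z]. /s/ is a voiceless obstruent between vowels /o/ and /e/, so it voices to [z]. /wusaasaxixoseamr/ → wuzaazaxixozeamr.
Rule 3 (high vowel syncope): /i/ is a high vowel flanked by voiceless consonants /x/ and /x/, so it deletes. /wuzaazaxixozeamr/ → wuzaazaxxozeamr.
Rule 4 (final cluster simplification): /r/ is the second consonant of a word-final cluster /mr/, so it deletes. /wuzaazaxxozeamr/ → wuzaazaxxozeam.

wuzaazaxxozeam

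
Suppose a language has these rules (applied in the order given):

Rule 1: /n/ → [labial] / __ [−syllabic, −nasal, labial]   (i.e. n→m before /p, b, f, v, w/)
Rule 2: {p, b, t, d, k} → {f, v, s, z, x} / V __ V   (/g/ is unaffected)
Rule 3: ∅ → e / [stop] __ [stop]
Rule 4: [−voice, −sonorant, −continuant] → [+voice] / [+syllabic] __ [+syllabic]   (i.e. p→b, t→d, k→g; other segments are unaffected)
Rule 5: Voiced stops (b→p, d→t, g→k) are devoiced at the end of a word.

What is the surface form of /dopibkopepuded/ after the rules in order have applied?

dofibegofefuzet

Rule 1 (nasal place assimilation): no segment meets the environment; /dopibkopepuded/ is unchanged.
Rule 2 (intervocalic spirantization): /p/ is a stop between vowels /o/ and /i/, so it spirantizes to the fricative [f]. /p/ is a stop between vowels /o/ and /e/, so it spirantizes to the fricative [f]. /p/ is a stop between vowels /e/ and /u/, so it spirantizes to the fricative [f]. /d/ is a stop between vowels /u/ and /e/, so it spirantizes to the fricative [z]. /dopibkopepuded/ → dofibkofefuzed.
Rule 3 (stop-cluster e-epenthesis): /b/ and /k/ form a stop–stop cluster, so [e] is inserted between them. /dofibkofefuzed/ → dofibekofefuzed.
Rule 4 (intervocalic voicing): /k/ is a voiceless stop between vowels /e/ and /o/, so it voices to [g]. /dofibekofefuzed/ → dofibegofefuzed.
Rule 5 (final devoicing): /d/ is a voiced stop in word-final position, so it devoices to [t]. /dofibegofefuzed/ → dofibegofefuzet.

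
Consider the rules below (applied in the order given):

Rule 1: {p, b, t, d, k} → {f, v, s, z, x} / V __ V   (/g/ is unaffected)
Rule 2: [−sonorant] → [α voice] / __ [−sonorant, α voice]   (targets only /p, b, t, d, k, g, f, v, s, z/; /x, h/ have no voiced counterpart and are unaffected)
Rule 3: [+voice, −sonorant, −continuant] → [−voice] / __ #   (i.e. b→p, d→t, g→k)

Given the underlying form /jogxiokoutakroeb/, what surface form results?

jokxioxousakroep

Rule 1 (intervocalic spirantization): /k/ is a stop between vowels /o/ and /o/, so it spirantizes to the fricative [x]. /t/ is a stop between vowels /u/ and /a/, so it spirantizes to the fricative [s]. /jogxiokoutakroeb/ → jogxioxousakroeb.
Rule 2 (regressive voicing assimilation): /g/ precedes the voiceless obstruent /x/, so it devoices to [k] by assimilation. /jogxioxousakroeb/ → jokxioxousakroeb.
Rule 3 (final devoicing): /b/ is a voiced stop in word-final position, so it devoices to [p]. /jokxioxousakroeb/ → jokxioxousakroep.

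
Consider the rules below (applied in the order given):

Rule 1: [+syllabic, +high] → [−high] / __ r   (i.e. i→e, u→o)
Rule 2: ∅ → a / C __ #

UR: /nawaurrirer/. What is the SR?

nawaorrerera

Rule 1 (pre-rhotic lowering): /u/ is a high vowel immediately before /r/, so it lowers to [o]. /i/ is a high vowel immediately before /r/, so it lowers to [e]. /nawaurrirer/ → nawaorrerer.
Rule 2 (final a-epenthesis): the form ends in the consonant /r/, so [a] is inserted word-finally. /nawaorrerer/ → nawaorrerera.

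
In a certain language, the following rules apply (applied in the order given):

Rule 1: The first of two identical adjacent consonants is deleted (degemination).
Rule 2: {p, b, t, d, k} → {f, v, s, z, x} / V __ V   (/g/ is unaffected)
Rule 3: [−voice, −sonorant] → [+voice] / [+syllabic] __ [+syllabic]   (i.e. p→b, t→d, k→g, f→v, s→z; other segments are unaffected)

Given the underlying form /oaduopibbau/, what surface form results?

Rule 1 (degemination): /bb/ is a geminate; the first /b/ deletes. /oaduopibbau/ → oaduopibau.
Rule 2 (intervocalic spirantization): /d/ is a stop between vowels /a/ and /u/, so it spirantizes to the fricative [z]. /p/ is a stop between vowels /o/ and /i/, so it spirantizes to the fricative [f]. /b/ is a stop between vowels /i/ and /a/, so it spirantizes to the fricative [v]. /oaduopibau/ → oazuofivau.
Rule 3 (intervocalic voicing): /f/ is a voiceless obstruent between vowels /o/ and /i/, so it voices to [v]. /oazuofivau/ → oazuovivau.

oazuovivau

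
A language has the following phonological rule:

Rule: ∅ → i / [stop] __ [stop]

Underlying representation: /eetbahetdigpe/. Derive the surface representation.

/t/ and /b/ form a stop–stop cluster, so [i] is inserted between them.
/t/ and /d/ form a stop–stop cluster, so [i] is inserted between them.
/g/ and /p/ form a stop–stop cluster, so [i] is inserted between them.
Surface form: [eetibahetidigipe].

eetibahetidigipe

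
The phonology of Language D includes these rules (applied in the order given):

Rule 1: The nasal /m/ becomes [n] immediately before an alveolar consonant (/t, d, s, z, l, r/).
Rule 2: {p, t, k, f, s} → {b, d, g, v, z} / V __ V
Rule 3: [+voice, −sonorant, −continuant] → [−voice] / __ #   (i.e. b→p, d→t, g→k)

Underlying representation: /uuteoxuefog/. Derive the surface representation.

Rule 1 (nasal place assimilation): no segment meets the environment; /uuteoxuefog/ is unchanged.
Rule 2 (intervocalic voicing): /t/ is a voiceless obstruent between vowels /u/ and /e/, so it voices to [d]. /f/ is a voiceless obstruent between vowels /e/ and /o/, so it voices to [v]. /uuteoxuefog/ → uudeoxuevog.
Rule 3 (final devoicing): /g/ is a voiced stop in word-final position, so it devoices to [k]. /uudeoxuevog/ → uudeoxuevok.

uudeoxuevok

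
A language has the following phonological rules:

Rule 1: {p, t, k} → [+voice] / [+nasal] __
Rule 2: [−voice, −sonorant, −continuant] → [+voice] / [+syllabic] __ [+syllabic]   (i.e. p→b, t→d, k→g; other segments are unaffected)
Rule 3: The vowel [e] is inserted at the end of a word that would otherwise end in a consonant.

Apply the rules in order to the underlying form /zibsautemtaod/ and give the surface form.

Rule 1 (post-nasal voicing): /t/ is a voiceless stop immediately after the nasal /m/, so it voices to [d]. /zibsautemtaod/ → zibsautemdaod.
Rule 2 (intervocalic voicing): /t/ is a voiceless stop between vowels /u/ and /e/, so it voices to [d]. /zibsautemdaod/ → zibsaudemdaod.
Rule 3 (final e-epenthesis): the form ends in the consonant /d/, so [e] is inserted word-finally. /zibsaudemdaod/ → zibsaudemdaode.

zibsaudemdaode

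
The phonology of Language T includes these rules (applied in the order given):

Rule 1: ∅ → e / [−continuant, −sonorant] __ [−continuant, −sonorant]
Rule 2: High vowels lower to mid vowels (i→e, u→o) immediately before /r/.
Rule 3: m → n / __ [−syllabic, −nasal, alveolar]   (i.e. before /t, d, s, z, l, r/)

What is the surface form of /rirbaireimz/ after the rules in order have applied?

Rule 1 (stop-cluster e-epenthesis): no segment meets the environment; /rirbaireimz/ is unchanged.
Rule 2 (pre-rhotic lowering): /i/ is a high vowel immediately before /r/, so it lowers to [e]. /i/ is a high vowel immediately before /r/, so it lowers to [e]. /rirbaireimz/ → rerbaereimz.
Rule 3 (nasal place assimilation): /m/ precedes the alveolar consonant /z/, so it assimilates in place to [n]. /rerbaereimz/ → rerbaereinz.

rerbaereinz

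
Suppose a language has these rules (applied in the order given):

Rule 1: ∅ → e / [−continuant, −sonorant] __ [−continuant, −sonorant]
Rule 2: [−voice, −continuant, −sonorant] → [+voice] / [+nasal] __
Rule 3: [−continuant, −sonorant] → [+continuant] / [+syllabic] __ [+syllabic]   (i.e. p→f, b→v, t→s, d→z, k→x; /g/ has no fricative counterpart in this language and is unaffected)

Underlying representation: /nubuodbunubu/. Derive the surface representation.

nuvuozevunuvu

Rule 1 (stop-cluster e-epenthesis): /d/ and /b/ form a stop–stop cluster, so [e] is inserted between them. /nubuodbunubu/ → nubuodebunubu.
Rule 2 (post-nasal voicing): no segment meets the environment; /nubuodebunubu/ is unchanged.
Rule 3 (intervocalic spirantization): /b/ is a stop between vowels /u/ and /u/, so it spirantizes to the fricative [v]. /d/ is a stop between vowels /o/ and /e/, so it spirantizes to the fricative [z]. /b/ is a stop between vowels /e/ and /u/, so it spirantizes to the fricative [v]. /b/ is a stop between vowels /u/ and /u/, so it spirantizes to the fricative [v]. /nubuodebunubu/ → nuvuozevunuvu.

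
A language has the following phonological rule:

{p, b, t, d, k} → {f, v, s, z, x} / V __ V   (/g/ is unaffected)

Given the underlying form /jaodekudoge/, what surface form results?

/d/ is a stop between vowels /o/ and /e/, so it spirantizes to the fricative [z].
/k/ is a stop between vowels /e/ and /u/, so it spirantizes to the fricative [x].
/d/ is a stop between vowels /u/ and /o/, so it spirantizes to the fricative [z].
Surface form: [jaozexuzoge].

jaozexuzoge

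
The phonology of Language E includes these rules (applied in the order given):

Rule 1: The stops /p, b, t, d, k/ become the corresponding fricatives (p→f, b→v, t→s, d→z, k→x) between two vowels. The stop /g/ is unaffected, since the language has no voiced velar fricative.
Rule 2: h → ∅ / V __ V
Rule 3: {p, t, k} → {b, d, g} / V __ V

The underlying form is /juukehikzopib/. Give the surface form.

juuxeikzofib

Rule 1 (intervocalic spirantization): /k/ is a stop between vowels /u/ and /e/, so it spirantizes to the fricative [x]. /p/ is a stop between vowels /o/ and /i/, so it spirantizes to the fricative [f]. /juukehikzopib/ → juuxehikzofib.
Rule 2 (intervocalic h-deletion): /h/ occurs between vowels /e/ and /i/, so it deletes. /juuxehikzofib/ → juuxeikzofib.
Rule 3 (intervocalic voicing): no segment meets the environment; /juuxeikzofib/ is unchanged.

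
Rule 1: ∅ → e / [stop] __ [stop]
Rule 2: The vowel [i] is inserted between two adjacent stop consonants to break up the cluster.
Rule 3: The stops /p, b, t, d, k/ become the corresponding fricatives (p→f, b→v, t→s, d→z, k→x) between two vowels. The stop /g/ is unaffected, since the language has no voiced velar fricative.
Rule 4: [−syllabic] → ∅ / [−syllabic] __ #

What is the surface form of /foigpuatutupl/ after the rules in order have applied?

foigefuasusup

Rule 1 (stop-cluster e-epenthesis): /g/ and /p/ form a stop–stop cluster, so [e] is inserted between them. /foigpuatutupl/ → foigepuatutupl.
Rule 2 (stop-cluster i-epenthesis): no segment meets the environment; /foigepuatutupl/ is unchanged.
Rule 3 (intervocalic spirantization): /p/ is a stop between vowels /e/ and /u/, so it spirantizes to the fricative [f]. /t/ is a stop between vowels /a/ and /u/, so it spirantizes to the fricative [s]. /t/ is a stop between vowels /u/ and /u/, so it spirantizes to the fricative [s]. /foigepuatutupl/ → foigefuasusupl.
Rule 4 (final cluster simplification): /l/ is the second consonant of a word-final cluster /pl/, so it deletes. /foigefuasusupl/ → foigefuasusup.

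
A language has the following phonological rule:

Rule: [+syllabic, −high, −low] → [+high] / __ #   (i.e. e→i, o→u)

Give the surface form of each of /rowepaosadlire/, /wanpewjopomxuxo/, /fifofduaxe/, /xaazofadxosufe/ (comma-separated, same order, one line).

rowepaosadliri, wanpewjopomxuxu, fifofduaxi, xaazofadxosufi

/rowepaosadlire/: /e/ is a mid vowel in word-final position, so it raises to [i]. → [rowepaosadliri].
/wanpewjopomxuxo/: /o/ is a mid vowel in word-final position, so it raises to [u]. → [wanpewjopomxuxu].
/fifofduaxe/: /e/ is a mid vowel in word-final position, so it raises to [i]. → [fifofduaxi].
/xaazofadxosufe/: /e/ is a mid vowel in word-final position, so it raises to [i]. → [xaazofadxosufi].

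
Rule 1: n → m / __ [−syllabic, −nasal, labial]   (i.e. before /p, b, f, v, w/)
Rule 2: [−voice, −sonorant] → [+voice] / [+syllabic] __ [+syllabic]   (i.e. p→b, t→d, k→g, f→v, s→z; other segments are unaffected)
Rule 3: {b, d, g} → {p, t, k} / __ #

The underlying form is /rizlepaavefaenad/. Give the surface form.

rizlebaavevaenat

Rule 1 (nasal place assimilation): no segment meets the environment; /rizlepaavefaenad/ is unchanged.
Rule 2 (intervocalic voicing): /p/ is a voiceless obstruent between vowels /e/ and /a/, so it voices to [b]. /f/ is a voiceless obstruent between vowels /e/ and /a/, so it voices to [v]. /rizlepaavefaenad/ → rizlebaavevaenad.
Rule 3 (final devoicing): /d/ is a voiced stop in word-final position, so it devoices to [t]. /rizlebaavevaenad/ → rizlebaavevaenat.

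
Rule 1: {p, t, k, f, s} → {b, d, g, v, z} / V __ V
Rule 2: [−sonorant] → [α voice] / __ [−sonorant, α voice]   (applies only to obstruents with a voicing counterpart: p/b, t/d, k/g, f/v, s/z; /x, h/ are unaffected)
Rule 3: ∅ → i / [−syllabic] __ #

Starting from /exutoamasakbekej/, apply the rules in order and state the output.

exudoamazagbegeji

Rule 1 (intervocalic voicing): /t/ is a voiceless obstruent between vowels /u/ and /o/, so it voices to [d]. /s/ is a voiceless obstruent between vowels /a/ and /a/, so it voices to [z]. /k/ is a voiceless obstruent between vowels /e/ and /e/, so it voices to [g]. /exutoamasakbekej/ → exudoamazakbegej.
Rule 2 (regressive voicing assimilation): /k/ precedes the voiced obstruent /b/, so it voices to [g] by assimilation. /exudoamazakbegej/ → exudoamazagbegej.
Rule 3 (final i-epenthesis): the form ends in the consonant /j/, so [i] is inserted word-finally. /exudoamazagbegej/ → exudoamazagbegeji.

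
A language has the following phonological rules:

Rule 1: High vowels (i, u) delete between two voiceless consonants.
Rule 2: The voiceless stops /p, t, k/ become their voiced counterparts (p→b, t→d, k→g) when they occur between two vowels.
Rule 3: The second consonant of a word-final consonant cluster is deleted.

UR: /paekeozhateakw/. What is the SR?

paegeozhadeak

Rule 1 (high vowel syncope): no segment meets the environment; /paekeozhateakw/ is unchanged.
Rule 2 (intervocalic voicing): /k/ is a voiceless stop between vowels /e/ and /e/, so it voices to [g]. /t/ is a voiceless stop between vowels /a/ and /e/, so it voices to [d]. /paekeozhateakw/ → paegeozhadeakw.
Rule 3 (final cluster simplification): /w/ is the second consonant of a word-final cluster /kw/, so it deletes. /paegeozhadeakw/ → paegeozhadeak.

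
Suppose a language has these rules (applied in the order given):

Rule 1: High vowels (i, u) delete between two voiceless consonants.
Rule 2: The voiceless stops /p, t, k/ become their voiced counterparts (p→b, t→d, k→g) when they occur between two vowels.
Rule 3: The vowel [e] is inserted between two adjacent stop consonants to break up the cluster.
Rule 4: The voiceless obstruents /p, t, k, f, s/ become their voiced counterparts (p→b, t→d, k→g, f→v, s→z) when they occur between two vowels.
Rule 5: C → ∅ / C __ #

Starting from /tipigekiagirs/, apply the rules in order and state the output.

Rule 1 (high vowel syncope): /i/ is a high vowel flanked by voiceless consonants /t/ and /p/, so it deletes. /tipigekiagirs/ → tpigekiagirs.
Rule 2 (intervocalic voicing): /k/ is a voiceless stop between vowels /e/ and /i/, so it voices to [g]. /tpigekiagirs/ → tpigegiagirs.
Rule 3 (stop-cluster e-epenthesis): /t/ and /p/ form a stop–stop cluster, so [e] is inserted between them. /tpigegiagirs/ → tepigegiagirs.
Rule 4 (intervocalic voicing): /p/ is a voiceless obstruent between vowels /e/ and /i/, so it voices to [b]. /tepigegiagirs/ → tebigegiagirs.
Rule 5 (final cluster simplification): /s/ is the second consonant of a word-final cluster /rs/, so it deletes. /tebigegiagirs/ → tebigegiagir.

tebigegiagir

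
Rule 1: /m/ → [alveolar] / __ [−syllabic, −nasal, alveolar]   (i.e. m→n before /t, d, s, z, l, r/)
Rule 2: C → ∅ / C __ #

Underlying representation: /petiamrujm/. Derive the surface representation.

petianruj

Rule 1 (nasal place assimilation): /m/ precedes the alveolar consonant /r/, so it assimilates in place to [n]. /petiamrujm/ → petianrujm.
Rule 2 (final cluster simplification): /m/ is the second consonant of a word-final cluster /jm/, so it deletes. /petianrujm/ → petianruj.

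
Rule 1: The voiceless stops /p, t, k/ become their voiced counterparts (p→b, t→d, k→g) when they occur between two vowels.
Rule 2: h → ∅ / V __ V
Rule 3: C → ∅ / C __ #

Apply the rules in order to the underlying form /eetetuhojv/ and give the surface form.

eededuoj

Rule 1 (intervocalic voicing): /t/ is a voiceless stop between vowels /e/ and /e/, so it voices to [d]. /t/ is a voiceless stop between vowels /e/ and /u/, so it voices to [d]. /eetetuhojv/ → eededuhojv.
Rule 2 (intervocalic h-deletion): /h/ occurs between vowels /u/ and /o/, so it deletes. /eededuhojv/ → eededuojv.
Rule 3 (final cluster simplification): /v/ is the second consonant of a word-final cluster /jv/, so it deletes. /eededuojv/ → eededuoj.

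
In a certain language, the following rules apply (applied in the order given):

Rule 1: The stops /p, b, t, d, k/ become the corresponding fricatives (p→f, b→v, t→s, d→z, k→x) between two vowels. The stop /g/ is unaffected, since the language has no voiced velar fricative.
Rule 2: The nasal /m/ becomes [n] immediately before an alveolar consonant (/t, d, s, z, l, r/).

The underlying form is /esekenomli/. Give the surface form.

esexenonli

Rule 1 (intervocalic spirantization): /k/ is a stop between vowels /e/ and /e/, so it spirantizes to the fricative [x]. /esekenomli/ → esexenomli.
Rule 2 (nasal place assimilation): /m/ precedes the alveolar consonant /l/, so it assimilates in place to [n]. /esexenomli/ → esexenonli.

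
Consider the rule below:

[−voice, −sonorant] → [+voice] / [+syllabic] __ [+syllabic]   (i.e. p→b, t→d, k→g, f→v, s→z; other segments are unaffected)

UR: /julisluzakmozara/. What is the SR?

No segment of /julisluzakmozara/ meets the structural description of the rule, so the form surfaces unchanged.

julisluzakmozara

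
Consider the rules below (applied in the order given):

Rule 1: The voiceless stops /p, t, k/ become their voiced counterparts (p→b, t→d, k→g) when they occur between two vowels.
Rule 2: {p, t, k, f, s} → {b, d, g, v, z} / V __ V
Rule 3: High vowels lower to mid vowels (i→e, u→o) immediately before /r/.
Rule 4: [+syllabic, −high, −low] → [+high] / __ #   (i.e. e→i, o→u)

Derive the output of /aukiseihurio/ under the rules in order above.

augizeihoriu

Rule 1 (intervocalic voicing): /k/ is a voiceless stop between vowels /u/ and /i/, so it voices to [g]. /aukiseihurio/ → augiseihurio.
Rule 2 (intervocalic voicing): /s/ is a voiceless obstruent between vowels /i/ and /e/, so it voices to [z]. /augiseihurio/ → augizeihurio.
Rule 3 (pre-rhotic lowering): /u/ is a high vowel immediately before /r/, so it lowers to [o]. /augizeihurio/ → augizeihorio.
Rule 4 (final vowel raising): /o/ is a mid vowel in word-final position, so it raises to [u]. /augizeihorio/ → augizeihoriu.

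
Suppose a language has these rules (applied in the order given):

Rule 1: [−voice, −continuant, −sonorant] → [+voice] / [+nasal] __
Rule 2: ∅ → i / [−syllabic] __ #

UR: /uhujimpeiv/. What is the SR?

Rule 1 (post-nasal voicing): /p/ is a voiceless stop immediately after the nasal /m/, so it voices to [b]. /uhujimpeiv/ → uhujimbeiv.
Rule 2 (final i-epenthesis): the form ends in the consonant /v/, so [i] is inserted word-finally. /uhujimbeiv/ → uhujimbeivi.

uhujimbeivi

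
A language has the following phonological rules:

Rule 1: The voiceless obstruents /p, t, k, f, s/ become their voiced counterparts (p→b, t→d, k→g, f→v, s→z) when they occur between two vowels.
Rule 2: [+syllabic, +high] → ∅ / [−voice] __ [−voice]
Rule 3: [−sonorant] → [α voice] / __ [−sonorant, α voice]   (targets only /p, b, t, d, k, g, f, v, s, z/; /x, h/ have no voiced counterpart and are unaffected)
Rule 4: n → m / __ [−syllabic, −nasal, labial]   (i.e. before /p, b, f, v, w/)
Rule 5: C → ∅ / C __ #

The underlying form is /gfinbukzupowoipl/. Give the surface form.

kfimbugzubowoip

Rule 1 (intervocalic voicing): /p/ is a voiceless obstruent between vowels /u/ and /o/, so it voices to [b]. /gfinbukzupowoipl/ → gfinbukzubowoipl.
Rule 2 (high vowel syncope): no segment meets the environment; /gfinbukzubowoipl/ is unchanged.
Rule 3 (regressive voicing assimilation): /g/ precedes the voiceless obstruent /f/, so it devoices to [k] by assimilation. /k/ precedes the voiced obstruent /z/, so it voices to [g] by assimilation. /gfinbukzubowoipl/ → kfinbugzubowoipl.
Rule 4 (nasal place assimilation): /n/ precedes the labial consonant /b/, so it assimilates in place to [m]. /kfinbugzubowoipl/ → kfimbugzubowoipl.
Rule 5 (final cluster simplification): /l/ is the second consonant of a word-final cluster /pl/, so it deletes. /kfimbugzubowoipl/ → kfimbugzubowoip.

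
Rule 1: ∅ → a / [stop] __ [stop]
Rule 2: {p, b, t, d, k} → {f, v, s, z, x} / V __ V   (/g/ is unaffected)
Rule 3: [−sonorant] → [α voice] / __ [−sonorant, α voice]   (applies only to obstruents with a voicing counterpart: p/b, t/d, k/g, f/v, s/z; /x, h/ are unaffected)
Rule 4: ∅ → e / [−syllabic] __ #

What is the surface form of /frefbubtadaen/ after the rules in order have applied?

Rule 1 (stop-cluster a-epenthesis): /b/ and /t/ form a stop–stop cluster, so [a] is inserted between them. /frefbubtadaen/ → frefbubatadaen.
Rule 2 (intervocalic spirantization): /b/ is a stop between vowels /u/ and /a/, so it spirantizes to the fricative [v]. /t/ is a stop between vowels /a/ and /a/, so it spirantizes to the fricative [s]. /d/ is a stop between vowels /a/ and /a/, so it spirantizes to the fricative [z]. /frefbubatadaen/ → frefbuvasazaen.
Rule 3 (regressive voicing assimilation): /f/ precedes the voiced obstruent /b/, so it voices to [v] by assimilation. /frefbuvasazaen/ → frevbuvasazaen.
Rule 4 (final e-epenthesis): the form ends in the consonant /n/, so [e] is inserted word-finally. /frevbuvasazaen/ → frevbuvasazaene.

frevbuvasazaene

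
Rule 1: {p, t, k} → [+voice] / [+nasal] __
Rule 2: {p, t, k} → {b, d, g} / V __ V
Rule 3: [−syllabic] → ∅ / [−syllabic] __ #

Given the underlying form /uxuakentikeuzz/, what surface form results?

uxuagendigeuz

Rule 1 (post-nasal voicing): /t/ is a voiceless stop immediately after the nasal /n/, so it voices to [d]. /uxuakentikeuzz/ → uxuakendikeuzz.
Rule 2 (intervocalic voicing): /k/ is a voiceless stop between vowels /a/ and /e/, so it voices to [g]. /k/ is a voiceless stop between vowels /i/ and /e/, so it voices to [g]. /uxuakendikeuzz/ → uxuagendigeuzz.
Rule 3 (final cluster simplification): /z/ is the second consonant of a word-final cluster /zz/, so it deletes. /uxuagendigeuzz/ → uxuagendigeuz.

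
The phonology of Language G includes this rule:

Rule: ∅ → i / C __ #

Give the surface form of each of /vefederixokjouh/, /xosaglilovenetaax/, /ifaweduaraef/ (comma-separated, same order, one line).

vefederixokjouhi, xosaglilovenetaaxi, ifaweduaraefi

/vefederixokjouh/: the form ends in the consonant /h/, so [i] is inserted word-finally. → [vefederixokjouhi].
/xosaglilovenetaax/: the form ends in the consonant /x/, so [i] is inserted word-finally. → [xosaglilovenetaaxi].
/ifaweduaraef/: the form ends in the consonant /f/, so [i] is inserted word-finally. → [ifaweduaraefi].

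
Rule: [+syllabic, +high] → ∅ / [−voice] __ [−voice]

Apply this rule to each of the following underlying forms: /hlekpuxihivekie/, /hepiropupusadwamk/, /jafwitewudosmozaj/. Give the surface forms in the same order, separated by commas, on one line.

hlekpxhivekie, hepiroppsadwamk, jafwitewudosmozaj

/hlekpuxihivekie/: /u/ is a high vowel flanked by voiceless consonants /p/ and /x/, so it deletes. /i/ is a high vowel flanked by voiceless consonants /x/ and /h/, so it deletes. → [hlekpxhivekie].
/hepiropupusadwamk/: /u/ is a high vowel flanked by voiceless consonants /p/ and /p/, so it deletes. /u/ is a high vowel flanked by voiceless consonants /p/ and /s/, so it deletes. → [hepiroppsadwamk].
/jafwitewudosmozaj/: the rule's environment is not met; surfaces unchanged as [jafwitewudosmozaj].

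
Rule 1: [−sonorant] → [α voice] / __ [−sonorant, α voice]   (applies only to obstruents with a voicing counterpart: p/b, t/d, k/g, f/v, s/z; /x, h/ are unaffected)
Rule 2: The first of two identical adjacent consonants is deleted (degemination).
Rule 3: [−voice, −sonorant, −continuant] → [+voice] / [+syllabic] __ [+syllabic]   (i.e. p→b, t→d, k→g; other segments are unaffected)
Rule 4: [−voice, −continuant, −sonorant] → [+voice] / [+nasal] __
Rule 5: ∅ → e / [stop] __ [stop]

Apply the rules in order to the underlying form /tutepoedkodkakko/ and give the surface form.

Rule 1 (regressive voicing assimilation): /d/ precedes the voiceless obstruent /k/, so it devoices to [t] by assimilation. /d/ precedes the voiceless obstruent /k/, so it devoices to [t] by assimilation. /tutepoedkodkakko/ → tutepoetkotkakko.
Rule 2 (degemination): /kk/ is a geminate; the first /k/ deletes. /tutepoetkotkakko/ → tutepoetkotkako.
Rule 3 (intervocalic voicing): /t/ is a voiceless stop between vowels /u/ and /e/, so it voices to [d]. /p/ is a voiceless stop between vowels /e/ and /o/, so it voices to [b]. /k/ is a voiceless stop between vowels /a/ and /o/, so it voices to [g]. /tutepoetkotkako/ → tudeboetkotkago.
Rule 4 (post-nasal voicing): no segment meets the environment; /tudeboetkotkago/ is unchanged.
Rule 5 (stop-cluster e-epenthesis): /t/ and /k/ form a stop–stop cluster, so [e] is inserted between them. /t/ and /k/ form a stop–stop cluster, so [e] is inserted between them. /tudeboetkotkago/ → tudeboetekotekago.

tudeboetekotekago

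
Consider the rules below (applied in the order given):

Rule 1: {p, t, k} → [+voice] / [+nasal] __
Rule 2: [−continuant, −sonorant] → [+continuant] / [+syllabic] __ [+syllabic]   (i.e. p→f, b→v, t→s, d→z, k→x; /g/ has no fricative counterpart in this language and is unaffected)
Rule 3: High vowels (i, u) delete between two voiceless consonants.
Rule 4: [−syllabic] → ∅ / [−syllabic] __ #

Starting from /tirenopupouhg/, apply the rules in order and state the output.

Rule 1 (post-nasal voicing): no segment meets the environment; /tirenopupouhg/ is unchanged.
Rule 2 (intervocalic spirantization): /p/ is a stop between vowels /o/ and /u/, so it spirantizes to the fricative [f]. /p/ is a stop between vowels /u/ and /o/, so it spirantizes to the fricative [f]. /tirenopupouhg/ → tirenofufouhg.
Rule 3 (high vowel syncope): /u/ is a high vowel flanked by voiceless consonants /f/ and /f/, so it deletes. /tirenofufouhg/ → tirenoffouhg.
Rule 4 (final cluster simplification): /g/ is the second consonant of a word-final cluster /hg/, so it deletes. /tirenoffouhg/ → tirenoffouh.

tirenoffouh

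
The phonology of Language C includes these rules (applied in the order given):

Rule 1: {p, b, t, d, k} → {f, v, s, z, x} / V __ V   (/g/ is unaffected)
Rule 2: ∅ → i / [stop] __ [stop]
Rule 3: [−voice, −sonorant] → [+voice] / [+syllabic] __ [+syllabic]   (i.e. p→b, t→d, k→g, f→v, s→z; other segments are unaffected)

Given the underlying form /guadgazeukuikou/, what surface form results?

guadigazeuxuixou

Rule 1 (intervocalic spirantization): /k/ is a stop between vowels /u/ and /u/, so it spirantizes to the fricative [x]. /k/ is a stop between vowels /i/ and /o/, so it spirantizes to the fricative [x]. /guadgazeukuikou/ → guadgazeuxuixou.
Rule 2 (stop-cluster i-epenthesis): /d/ and /g/ form a stop–stop cluster, so [i] is inserted between them. /guadgazeuxuixou/ → guadigazeuxuixou.
Rule 3 (intervocalic voicing): no segment meets the environment; /guadigazeuxuixou/ is unchanged.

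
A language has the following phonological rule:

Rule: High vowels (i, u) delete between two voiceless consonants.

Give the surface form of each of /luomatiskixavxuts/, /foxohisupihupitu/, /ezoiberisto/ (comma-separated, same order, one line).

luomatskxavxts, foxohsphptu, ezoiberisto

/luomatiskixavxuts/: /i/ is a high vowel flanked by voiceless consonants /t/ and /s/, so it deletes. /i/ is a high vowel flanked by voiceless consonants /k/ and /x/, so it deletes. /u/ is a high vowel flanked by voiceless consonants /x/ and /t/, so it deletes. → [luomatskxavxts].
/foxohisupihupitu/: /i/ is a high vowel flanked by voiceless consonants /h/ and /s/, so it deletes. /u/ is a high vowel flanked by voiceless consonants /s/ and /p/, so it deletes. /i/ is a high vowel flanked by voiceless consonants /p/ and /h/, so it deletes. /u/ is a high vowel flanked by voiceless consonants /h/ and /p/, so it deletes. /i/ is a high vowel flanked by voiceless consonants /p/ and /t/, so it deletes. → [foxohsphptu].
/ezoiberisto/: the rule's environment is not met; surfaces unchanged as [ezoiberisto].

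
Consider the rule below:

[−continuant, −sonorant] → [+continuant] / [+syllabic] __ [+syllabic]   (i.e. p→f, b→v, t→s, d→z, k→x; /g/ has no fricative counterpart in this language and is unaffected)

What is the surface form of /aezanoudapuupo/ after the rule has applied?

aezanouzafuufo

/d/ is a stop between vowels /u/ and /a/, so it spirantizes to the fricative [z].
/p/ is a stop between vowels /a/ and /u/, so it spirantizes to the fricative [f].
/p/ is a stop between vowels /u/ and /o/, so it spirantizes to the fricative [f].
Surface form: [aezanouzafuufo].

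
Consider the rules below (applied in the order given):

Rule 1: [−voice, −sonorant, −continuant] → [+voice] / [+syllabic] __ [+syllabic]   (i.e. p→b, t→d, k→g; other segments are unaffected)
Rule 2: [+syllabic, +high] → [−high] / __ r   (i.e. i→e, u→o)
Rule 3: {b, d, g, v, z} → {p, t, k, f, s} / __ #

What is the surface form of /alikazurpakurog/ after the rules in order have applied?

Rule 1 (intervocalic voicing): /k/ is a voiceless stop between vowels /i/ and /a/, so it voices to [g]. /k/ is a voiceless stop between vowels /a/ and /u/, so it voices to [g]. /alikazurpakurog/ → aligazurpagurog.
Rule 2 (pre-rhotic lowering): /u/ is a high vowel immediately before /r/, so it lowers to [o]. /u/ is a high vowel immediately before /r/, so it lowers to [o]. /aligazurpagurog/ → aligazorpagorog.
Rule 3 (final devoicing): /g/ is a voiced obstruent in word-final position, so it devoices to [k]. /aligazorpagorog/ → aligazorpagorok.

aligazorpagorok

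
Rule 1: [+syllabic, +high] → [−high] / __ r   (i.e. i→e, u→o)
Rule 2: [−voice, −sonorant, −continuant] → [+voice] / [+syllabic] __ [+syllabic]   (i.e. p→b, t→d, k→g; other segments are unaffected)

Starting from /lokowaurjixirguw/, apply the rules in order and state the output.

Rule 1 (pre-rhotic lowering): /u/ is a high vowel immediately before /r/, so it lowers to [o]. /i/ is a high vowel immediately before /r/, so it lowers to [e]. /lokowaurjixirguw/ → lokowaorjixerguw.
Rule 2 (intervocalic voicing): /k/ is a voiceless stop between vowels /o/ and /o/, so it voices to [g]. /lokowaorjixerguw/ → logowaorjixerguw.

logowaorjixerguw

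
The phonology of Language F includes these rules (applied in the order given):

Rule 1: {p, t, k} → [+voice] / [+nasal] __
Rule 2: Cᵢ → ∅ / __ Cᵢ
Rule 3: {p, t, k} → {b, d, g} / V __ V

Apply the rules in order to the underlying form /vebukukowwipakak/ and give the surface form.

Rule 1 (post-nasal voicing): no segment meets the environment; /vebukukowwipakak/ is unchanged.
Rule 2 (degemination): /ww/ is a geminate; the first /w/ deletes. /vebukukowwipakak/ → vebukukowipakak.
Rule 3 (intervocalic voicing): /k/ is a voiceless stop between vowels /u/ and /u/, so it voices to [g]. /k/ is a voiceless stop between vowels /u/ and /o/, so it voices to [g]. /p/ is a voiceless stop between vowels /i/ and /a/, so it voices to [b]. /k/ is a voiceless stop between vowels /a/ and /a/, so it voices to [g]. /vebukukowipakak/ → vebugugowibagak.

vebugugowibagak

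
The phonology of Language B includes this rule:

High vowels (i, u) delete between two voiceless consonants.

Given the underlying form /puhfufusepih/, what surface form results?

/u/ is a high vowel flanked by voiceless consonants /p/ and /h/, so it deletes.
/u/ is a high vowel flanked by voiceless consonants /f/ and /f/, so it deletes.
/u/ is a high vowel flanked by voiceless consonants /f/ and /s/, so it deletes.
/i/ is a high vowel flanked by voiceless consonants /p/ and /h/, so it deletes.
Surface form: [phffseph].

phffseph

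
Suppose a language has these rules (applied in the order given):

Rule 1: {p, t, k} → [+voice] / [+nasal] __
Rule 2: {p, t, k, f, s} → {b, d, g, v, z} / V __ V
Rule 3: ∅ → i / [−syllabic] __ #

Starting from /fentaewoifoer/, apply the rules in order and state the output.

fendaewoivoeri

Rule 1 (post-nasal voicing): /t/ is a voiceless stop immediately after the nasal /n/, so it voices to [d]. /fentaewoifoer/ → fendaewoifoer.
Rule 2 (intervocalic voicing): /f/ is a voiceless obstruent between vowels /i/ and /o/, so it voices to [v]. /fendaewoifoer/ → fendaewoivoer.
Rule 3 (final i-epenthesis): the form ends in the consonant /r/, so [i] is inserted word-finally. /fendaewoivoer/ → fendaewoivoeri.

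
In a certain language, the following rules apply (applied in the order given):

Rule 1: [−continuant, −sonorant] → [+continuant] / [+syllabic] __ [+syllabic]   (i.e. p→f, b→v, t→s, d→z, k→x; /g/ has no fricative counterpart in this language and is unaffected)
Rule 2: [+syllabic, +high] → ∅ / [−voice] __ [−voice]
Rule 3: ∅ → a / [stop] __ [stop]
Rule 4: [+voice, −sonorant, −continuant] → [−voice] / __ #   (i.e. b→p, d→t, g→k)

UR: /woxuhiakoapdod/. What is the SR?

Rule 1 (intervocalic spirantization): /k/ is a stop between vowels /a/ and /o/, so it spirantizes to the fricative [x]. /woxuhiakoapdod/ → woxuhiaxoapdod.
Rule 2 (high vowel syncope): /u/ is a high vowel flanked by voiceless consonants /x/ and /h/, so it deletes. /woxuhiaxoapdod/ → woxhiaxoapdod.
Rule 3 (stop-cluster a-epenthesis): /p/ and /d/ form a stop–stop cluster, so [a] is inserted between them. /woxhiaxoapdod/ → woxhiaxoapadod.
Rule 4 (final devoicing): /d/ is a voiced stop in word-final position, so it devoices to [t]. /woxhiaxoapadod/ → woxhiaxoapadot.

woxhiaxoapadot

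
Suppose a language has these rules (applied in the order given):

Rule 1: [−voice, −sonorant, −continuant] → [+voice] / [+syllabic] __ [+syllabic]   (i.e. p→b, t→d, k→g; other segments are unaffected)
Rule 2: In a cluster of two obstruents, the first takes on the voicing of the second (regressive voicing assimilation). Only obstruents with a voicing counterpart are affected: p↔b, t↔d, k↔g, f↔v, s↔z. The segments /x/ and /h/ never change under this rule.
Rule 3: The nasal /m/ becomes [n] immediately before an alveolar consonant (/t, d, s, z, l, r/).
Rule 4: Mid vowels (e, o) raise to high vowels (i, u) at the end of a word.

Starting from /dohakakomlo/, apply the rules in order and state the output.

Rule 1 (intervocalic voicing): /k/ is a voiceless stop between vowels /a/ and /a/, so it voices to [g]. /k/ is a voiceless stop between vowels /a/ and /o/, so it voices to [g]. /dohakakomlo/ → dohagagomlo.
Rule 2 (regressive voicing assimilation): no segment meets the environment; /dohagagomlo/ is unchanged.
Rule 3 (nasal place assimilation): /m/ precedes the alveolar consonant /l/, so it assimilates in place to [n]. /dohagagomlo/ → dohagagonlo.
Rule 4 (final vowel raising): /o/ is a mid vowel in word-final position, so it raises to [u]. /dohagagonlo/ → dohagagonlu.

dohagagonlu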